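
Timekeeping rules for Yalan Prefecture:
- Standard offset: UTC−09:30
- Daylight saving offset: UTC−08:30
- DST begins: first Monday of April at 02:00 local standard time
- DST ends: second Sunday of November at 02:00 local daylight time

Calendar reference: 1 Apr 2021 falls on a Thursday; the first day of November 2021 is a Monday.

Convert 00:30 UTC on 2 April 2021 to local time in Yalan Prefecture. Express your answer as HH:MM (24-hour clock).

1 April 2021 is a Thursday, so the first Monday is April 5.
1 November 2021 is a Monday, so the first Sunday is November 7 and the second is November 14.
At the standard offset (UTC−09:30), 00:30 UTC − 9h30m = 15:00 Yalan Prefecture standard time (rolling into the previous day, 1 April 2021).
The standard-time date in Yalan Prefecture, 1 April 2021, does not fall between 5 April and 14 November, so daylight saving is not in effect and Yalan Prefecture is at UTC−09:30.
00:30 UTC − 9h30m = 15:00 local (rolling into the previous day, 1 April 2021).

15:00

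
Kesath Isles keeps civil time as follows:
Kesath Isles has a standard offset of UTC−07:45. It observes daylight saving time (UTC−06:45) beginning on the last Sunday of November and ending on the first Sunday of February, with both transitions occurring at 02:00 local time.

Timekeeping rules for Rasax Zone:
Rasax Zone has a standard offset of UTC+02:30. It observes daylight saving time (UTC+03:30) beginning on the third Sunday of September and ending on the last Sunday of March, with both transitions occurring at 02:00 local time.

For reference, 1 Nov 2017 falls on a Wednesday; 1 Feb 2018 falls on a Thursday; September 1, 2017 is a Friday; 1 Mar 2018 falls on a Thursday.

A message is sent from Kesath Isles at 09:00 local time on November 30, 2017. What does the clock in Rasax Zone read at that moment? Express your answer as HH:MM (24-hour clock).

1 November 2017 is a Wednesday, so Sundays fall on 5, 12, 19, 26; the last is November 26.
1 February 2018 is a Thursday, so the first Sunday is February 4.
Daylight saving runs 26 November 2017 – 4 February 2018; November 30, 2017 is inside that window, so Kesath Isles is at UTC−06:45.
09:00 Kesath Isles + 6h45m = 15:45 UTC.
1 September 2017 is a Friday, so the first Sunday is September 3 and the third is September 17.
1 March 2018 is a Thursday, so Sundays fall on 4, 11, 18, 25; the last is March 25.
At the standard offset (UTC+02:30), 15:45 UTC + 2h30m = 18:15 Rasax Zone standard time.
The standard-time date in Rasax Zone, November 30, 2017, falls between 17 September 2017 and 25 March 2018, so daylight saving is in effect and Rasax Zone is at UTC+03:30.
15:45 UTC + 3h30m = 19:15 Rasax Zone.

19:15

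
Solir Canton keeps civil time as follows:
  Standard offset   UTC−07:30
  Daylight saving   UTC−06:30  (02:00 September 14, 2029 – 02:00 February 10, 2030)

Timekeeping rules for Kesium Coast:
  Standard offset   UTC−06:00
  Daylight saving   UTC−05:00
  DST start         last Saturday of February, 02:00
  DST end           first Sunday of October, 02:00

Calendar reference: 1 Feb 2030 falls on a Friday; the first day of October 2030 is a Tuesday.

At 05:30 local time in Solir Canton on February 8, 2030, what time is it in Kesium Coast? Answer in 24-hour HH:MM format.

06:00

February 8, 2030 falls between 14 September 2029 and 10 February 2030, so daylight saving is in effect and Solir Canton is at UTC−06:30.
05:30 Solir Canton + 6h30m = 12:00 UTC.
1 February 2030 is a Friday, so Saturdays fall on 2, 9, 16, 23; the last is February 23.
1 October 2030 is a Tuesday, so the first Sunday is October 6.
At the standard offset (UTC−06:00), 12:00 UTC − 6h = 06:00 Kesium Coast standard time.
The standard-time date in Kesium Coast, February 8, 2030, is outside the daylight-saving period (23 February – 6 October), so Kesium Coast is on standard time, UTC−06:00.
12:00 UTC − 6h = 06:00 Kesium Coast.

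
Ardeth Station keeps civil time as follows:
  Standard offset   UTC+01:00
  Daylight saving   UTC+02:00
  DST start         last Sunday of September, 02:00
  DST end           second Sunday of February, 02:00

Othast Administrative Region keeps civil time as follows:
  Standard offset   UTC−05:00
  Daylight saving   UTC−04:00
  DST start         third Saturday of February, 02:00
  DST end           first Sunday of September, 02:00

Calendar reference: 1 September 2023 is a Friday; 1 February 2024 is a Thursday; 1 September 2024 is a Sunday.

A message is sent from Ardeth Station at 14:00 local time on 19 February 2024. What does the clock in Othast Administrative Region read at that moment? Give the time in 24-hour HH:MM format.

09:00

1 September 2023 is a Friday, so Sundays fall on 3, 10, 17, 24; the last is September 24.
1 February 2024 is a Thursday, so the first Sunday is February 4 and the second is February 11.
19 February 2024 is outside the daylight-saving period (24 September 2023 – 11 February 2024), so Ardeth Station is on standard time, UTC+01:00.
14:00 Ardeth Station − 1h = 13:00 UTC.
1 February 2024 is a Thursday, so the first Saturday is February 3 and the third is February 17.
1 September 2024 is a Sunday, so the first Sunday is September 1.
At the standard offset (UTC−05:00), 13:00 UTC − 5h = 08:00 Othast Administrative Region standard time.
The standard-time date in Othast Administrative Region, 19 February 2024, lies within the daylight-saving period (17 February – 1 September), so Othast Administrative Region is on daylight time, UTC−04:00.
13:00 UTC − 4h = 09:00 Othast Administrative Region.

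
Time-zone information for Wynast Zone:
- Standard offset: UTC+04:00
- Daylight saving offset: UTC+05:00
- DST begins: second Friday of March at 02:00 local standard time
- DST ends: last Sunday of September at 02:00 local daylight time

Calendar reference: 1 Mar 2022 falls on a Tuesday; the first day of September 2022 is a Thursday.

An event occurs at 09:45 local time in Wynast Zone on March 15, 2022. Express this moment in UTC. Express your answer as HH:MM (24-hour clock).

1 March 2022 is a Tuesday, so the first Friday is March 4 and the second is March 11.
1 September 2022 is a Thursday, so Sundays fall on 4, 11, 18, 25; the last is September 25.
March 15, 2022 lies within the daylight-saving period (11 March – 25 September), so Wynast Zone is on daylight time, UTC+05:00.
09:45 local − 5h = 04:45 UTC.

04:45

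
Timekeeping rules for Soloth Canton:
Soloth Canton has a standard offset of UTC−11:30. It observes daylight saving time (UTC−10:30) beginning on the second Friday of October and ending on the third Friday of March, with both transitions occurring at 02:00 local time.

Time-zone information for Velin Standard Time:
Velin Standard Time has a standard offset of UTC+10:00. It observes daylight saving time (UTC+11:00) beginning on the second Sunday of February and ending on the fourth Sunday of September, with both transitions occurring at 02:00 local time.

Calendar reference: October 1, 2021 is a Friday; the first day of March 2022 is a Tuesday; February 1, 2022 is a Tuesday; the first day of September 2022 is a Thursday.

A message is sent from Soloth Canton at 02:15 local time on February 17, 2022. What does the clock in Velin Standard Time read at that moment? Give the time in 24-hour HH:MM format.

1 October 2021 is a Friday, so the first Friday is October 1 and the second is October 8.
1 March 2022 is a Tuesday, so the first Friday is March 4 and the third is March 18.
February 17, 2022 falls between 8 October 2021 and 18 March 2022, so daylight saving is in effect and Soloth Canton is at UTC−10:30.
02:15 Soloth Canton + 10h30m = 12:45 UTC.
1 February 2022 is a Tuesday, so the first Sunday is February 6 and the second is February 13.
1 September 2022 is a Thursday, so the first Sunday is September 4 and the fourth is September 25.
At the standard offset (UTC+10:00), 12:45 UTC + 10h = 22:45 Velin Standard Time standard time.
The standard-time date in Velin Standard Time, February 17, 2022, falls between 13 February and 25 September, so daylight saving is in effect and Velin Standard Time is at UTC+11:00.
12:45 UTC + 11h = 23:45 Velin Standard Time.

23:45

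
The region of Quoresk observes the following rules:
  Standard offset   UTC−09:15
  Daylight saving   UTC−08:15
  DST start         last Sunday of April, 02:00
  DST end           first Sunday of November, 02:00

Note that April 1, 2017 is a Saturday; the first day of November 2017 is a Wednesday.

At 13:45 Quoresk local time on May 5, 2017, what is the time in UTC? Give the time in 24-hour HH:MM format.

22:00

1 April 2017 is a Saturday, so Sundays fall on 2, 9, 16, 23, 30; the last is April 30.
1 November 2017 is a Wednesday, so the first Sunday is November 5.
May 5, 2017 falls between 30 April and 5 November, so daylight saving is in effect and Quoresk is at UTC−08:15.
13:45 local + 8h15m = 22:00 UTC.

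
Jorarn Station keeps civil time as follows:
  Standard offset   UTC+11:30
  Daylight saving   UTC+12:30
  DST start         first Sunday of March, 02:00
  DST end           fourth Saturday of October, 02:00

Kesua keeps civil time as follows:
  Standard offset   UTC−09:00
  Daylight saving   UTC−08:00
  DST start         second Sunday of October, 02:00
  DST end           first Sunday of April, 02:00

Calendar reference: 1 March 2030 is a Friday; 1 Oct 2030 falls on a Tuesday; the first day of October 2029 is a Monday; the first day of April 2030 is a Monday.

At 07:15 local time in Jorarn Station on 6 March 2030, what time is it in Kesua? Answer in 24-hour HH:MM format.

1 March 2030 is a Friday, so the first Sunday is March 3.
1 October 2030 is a Tuesday, so the first Saturday is October 5 and the fourth is October 26.
Daylight saving runs 3 March – 26 October; 6 March 2030 is inside that window, so Jorarn Station is at UTC+12:30.
07:15 Jorarn Station − 12h30m = 18:45 UTC (rolling into the previous day, 5 March 2030).
1 October 2029 is a Monday, so the first Sunday is October 7 and the second is October 14.
1 April 2030 is a Monday, so the first Sunday is April 7.
At the standard offset (UTC−09:00), 18:45 UTC − 9h = 09:45 Kesua standard time.
The standard-time date in Kesua, 5 March 2030, lies within the daylight-saving period (14 October 2029 – 7 April 2030), so Kesua is on daylight time, UTC−08:00.
18:45 UTC − 8h = 10:45 Kesua.

10:45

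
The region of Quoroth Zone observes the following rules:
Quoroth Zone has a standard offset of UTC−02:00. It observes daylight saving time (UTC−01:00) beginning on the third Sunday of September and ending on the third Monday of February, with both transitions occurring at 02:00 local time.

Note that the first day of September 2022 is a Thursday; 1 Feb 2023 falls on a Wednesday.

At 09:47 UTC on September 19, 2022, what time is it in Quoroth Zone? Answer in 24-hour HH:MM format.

08:47

1 September 2022 is a Thursday, so the first Sunday is September 4 and the third is September 18.
1 February 2023 is a Wednesday, so the first Monday is February 6 and the third is February 20.
At the standard offset (UTC−02:00), 09:47 UTC − 2h = 07:47 Quoroth Zone standard time.
The standard-time date in Quoroth Zone, September 19, 2022, falls between 18 September 2022 and 20 February 2023, so daylight saving is in effect and Quoroth Zone is at UTC−01:00.
09:47 UTC − 1h = 08:47 local.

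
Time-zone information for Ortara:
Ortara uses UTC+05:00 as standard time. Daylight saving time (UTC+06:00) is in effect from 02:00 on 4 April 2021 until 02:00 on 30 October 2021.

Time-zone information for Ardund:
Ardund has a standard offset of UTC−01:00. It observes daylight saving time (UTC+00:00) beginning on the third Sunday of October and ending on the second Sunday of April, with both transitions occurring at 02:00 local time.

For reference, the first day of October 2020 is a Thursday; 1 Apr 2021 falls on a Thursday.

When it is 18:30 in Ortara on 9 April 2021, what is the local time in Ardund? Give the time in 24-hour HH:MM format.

12:30

Daylight saving runs 4 April – 30 October; 9 April 2021 is inside that window, so Ortara is at UTC+06:00.
18:30 Ortara − 6h = 12:30 UTC.
1 October 2020 is a Thursday, so the first Sunday is October 4 and the third is October 18.
1 April 2021 is a Thursday, so the first Sunday is April 4 and the second is April 11.
At the standard offset (UTC−01:00), 12:30 UTC − 1h = 11:30 Ardund standard time.
Daylight saving runs 18 October 2020 – 11 April 2021; the standard-time date in Ardund, 9 April 2021, is inside that window, so Ardund is at UTC+00:00.
12:30 UTC + 0h = 12:30 Ardund.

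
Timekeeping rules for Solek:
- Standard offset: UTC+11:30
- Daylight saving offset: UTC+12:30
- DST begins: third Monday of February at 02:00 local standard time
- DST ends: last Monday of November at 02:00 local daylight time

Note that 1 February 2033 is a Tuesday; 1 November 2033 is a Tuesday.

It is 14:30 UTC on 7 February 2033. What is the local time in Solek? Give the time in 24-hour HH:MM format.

1 February 2033 is a Tuesday, so the first Monday is February 7 and the third is February 21.
1 November 2033 is a Tuesday, so Mondays fall on 7, 14, 21, 28; the last is November 28.
At the standard offset (UTC+11:30), 14:30 UTC + 11h30m = 02:00 Solek standard time (rolling into the next day, 8 February 2033).
The standard-time date in Solek, 8 February 2033, does not fall between 21 February and 28 November, so daylight saving is not in effect and Solek is at UTC+11:30.
14:30 UTC + 11h30m = 02:00 local (rolling into the next day, 8 February 2033).

02:00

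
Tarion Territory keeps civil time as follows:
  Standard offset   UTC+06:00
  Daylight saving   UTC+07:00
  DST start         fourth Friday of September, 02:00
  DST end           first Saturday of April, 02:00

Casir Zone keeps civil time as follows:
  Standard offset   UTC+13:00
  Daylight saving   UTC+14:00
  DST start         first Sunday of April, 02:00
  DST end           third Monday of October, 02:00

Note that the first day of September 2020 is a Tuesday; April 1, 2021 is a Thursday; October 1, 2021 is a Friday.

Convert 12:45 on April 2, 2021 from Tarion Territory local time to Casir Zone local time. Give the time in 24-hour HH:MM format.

18:45

1 September 2020 is a Tuesday, so the first Friday is September 4 and the fourth is September 25.
1 April 2021 is a Thursday, so the first Saturday is April 3.
Daylight saving runs 25 September 2020 – 3 April 2021; April 2, 2021 is inside that window, so Tarion Territory is at UTC+07:00.
12:45 Tarion Territory − 7h = 05:45 UTC.
1 April 2021 is a Thursday, so the first Sunday is April 4.
1 October 2021 is a Friday, so the first Monday is October 4 and the third is October 18.
At the standard offset (UTC+13:00), 05:45 UTC + 13h = 18:45 Casir Zone standard time.
Daylight saving runs 4 April – 18 October; the standard-time date in Casir Zone, April 2, 2021, is outside that window, so Casir Zone is on standard time at UTC+13:00.
05:45 UTC + 13h = 18:45 Casir Zone.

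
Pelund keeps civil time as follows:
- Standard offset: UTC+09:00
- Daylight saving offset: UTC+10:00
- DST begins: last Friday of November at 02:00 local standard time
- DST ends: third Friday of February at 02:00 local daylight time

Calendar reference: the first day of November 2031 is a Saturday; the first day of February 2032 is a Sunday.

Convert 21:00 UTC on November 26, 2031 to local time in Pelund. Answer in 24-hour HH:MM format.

06:00

1 November 2031 is a Saturday, so Fridays fall on 7, 14, 21, 28; the last is November 28.
1 February 2032 is a Sunday, so the first Friday is February 6 and the third is February 20.
At the standard offset (UTC+09:00), 21:00 UTC + 9h = 06:00 Pelund standard time (rolling into the next day, 27 November 2031).
Daylight saving runs 28 November 2031 – 20 February 2032; the standard-time date in Pelund, November 27, 2031, is outside that window, so Pelund is on standard time at UTC+09:00.
21:00 UTC + 9h = 06:00 local (rolling into the next day, 27 November 2031).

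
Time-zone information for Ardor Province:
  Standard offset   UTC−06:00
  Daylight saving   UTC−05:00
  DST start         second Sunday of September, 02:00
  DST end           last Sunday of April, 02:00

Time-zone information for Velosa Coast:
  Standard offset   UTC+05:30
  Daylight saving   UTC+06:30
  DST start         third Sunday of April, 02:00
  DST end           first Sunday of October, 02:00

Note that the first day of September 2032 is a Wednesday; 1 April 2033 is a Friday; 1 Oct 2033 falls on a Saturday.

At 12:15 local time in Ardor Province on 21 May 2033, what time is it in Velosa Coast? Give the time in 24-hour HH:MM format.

1 September 2032 is a Wednesday, so the first Sunday is September 5 and the second is September 12.
1 April 2033 is a Friday, so Sundays fall on 3, 10, 17, 24; the last is April 24.
Daylight saving runs 12 September 2032 – 24 April 2033; 21 May 2033 is outside that window, so Ardor Province is on standard time at UTC−06:00.
12:15 Ardor Province + 6h = 18:15 UTC.
1 April 2033 is a Friday, so the first Sunday is April 3 and the third is April 17.
1 October 2033 is a Saturday, so the first Sunday is October 2.
At the standard offset (UTC+05:30), 18:15 UTC + 5h30m = 23:45 Velosa Coast standard time.
Daylight saving runs 17 April – 2 October; the standard-time date in Velosa Coast, 21 May 2033, is inside that window, so Velosa Coast is at UTC+06:30.
18:15 UTC + 6h30m = 00:45 Velosa Coast (rolling into the next day, 22 May 2033).

00:45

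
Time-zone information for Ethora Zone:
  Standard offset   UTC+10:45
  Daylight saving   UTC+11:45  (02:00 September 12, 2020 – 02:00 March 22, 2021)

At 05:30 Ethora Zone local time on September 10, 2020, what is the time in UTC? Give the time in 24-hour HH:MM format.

18:45

Daylight saving runs 12 September 2020 – 22 March 2021; September 10, 2020 is outside that window, so Ethora Zone is on standard time at UTC+10:45.
05:30 local − 10h45m = 18:45 UTC (rolling into the previous day, 9 September 2020).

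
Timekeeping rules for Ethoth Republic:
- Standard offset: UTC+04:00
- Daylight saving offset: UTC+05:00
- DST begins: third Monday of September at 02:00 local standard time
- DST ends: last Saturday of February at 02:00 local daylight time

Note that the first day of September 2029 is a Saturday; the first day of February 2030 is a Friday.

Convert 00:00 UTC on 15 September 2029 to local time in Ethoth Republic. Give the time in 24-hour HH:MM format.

04:00

1 September 2029 is a Saturday, so the first Monday is September 3 and the third is September 17.
1 February 2030 is a Friday, so Saturdays fall on 2, 9, 16, 23; the last is February 23.
At the standard offset (UTC+04:00), 00:00 UTC + 4h = 04:00 Ethoth Republic standard time.
Daylight saving runs 17 September 2029 – 23 February 2030; the standard-time date in Ethoth Republic, 15 September 2029, is outside that window, so Ethoth Republic is on standard time at UTC+04:00.
00:00 UTC + 4h = 04:00 local.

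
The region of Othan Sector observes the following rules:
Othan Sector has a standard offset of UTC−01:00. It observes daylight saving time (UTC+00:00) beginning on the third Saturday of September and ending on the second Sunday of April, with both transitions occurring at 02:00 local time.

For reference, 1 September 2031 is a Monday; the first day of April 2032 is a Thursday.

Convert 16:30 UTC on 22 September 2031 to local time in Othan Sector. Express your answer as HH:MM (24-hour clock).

16:30

1 September 2031 is a Monday, so the first Saturday is September 6 and the third is September 20.
1 April 2032 is a Thursday, so the first Sunday is April 4 and the second is April 11.
At the standard offset (UTC−01:00), 16:30 UTC − 1h = 15:30 Othan Sector standard time.
The standard-time date in Othan Sector, 22 September 2031, lies within the daylight-saving period (20 September 2031 – 11 April 2032), so Othan Sector is on daylight time, UTC+00:00.
16:30 UTC + 0h = 16:30 local.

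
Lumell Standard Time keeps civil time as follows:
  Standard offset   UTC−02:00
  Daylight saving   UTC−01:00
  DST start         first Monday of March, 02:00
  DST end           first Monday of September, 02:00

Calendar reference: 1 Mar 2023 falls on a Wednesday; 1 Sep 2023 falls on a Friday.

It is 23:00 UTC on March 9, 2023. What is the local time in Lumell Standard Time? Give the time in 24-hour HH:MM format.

22:00

1 March 2023 is a Wednesday, so the first Monday is March 6.
1 September 2023 is a Friday, so the first Monday is September 4.
At the standard offset (UTC−02:00), 23:00 UTC − 2h = 21:00 Lumell Standard Time standard time.
The standard-time date in Lumell Standard Time, March 9, 2023, lies within the daylight-saving period (6 March – 4 September), so Lumell Standard Time is on daylight time, UTC−01:00.
23:00 UTC − 1h = 22:00 local.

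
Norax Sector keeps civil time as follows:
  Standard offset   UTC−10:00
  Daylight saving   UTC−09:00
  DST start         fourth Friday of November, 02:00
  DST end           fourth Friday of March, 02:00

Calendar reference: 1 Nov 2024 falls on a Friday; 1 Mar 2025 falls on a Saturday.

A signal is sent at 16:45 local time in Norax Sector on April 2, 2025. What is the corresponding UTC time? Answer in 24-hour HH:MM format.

1 November 2024 is a Friday, so the first Friday is November 1 and the fourth is November 22.
1 March 2025 is a Saturday, so the first Friday is March 7 and the fourth is March 28.
April 2, 2025 does not fall between 22 November 2024 and 28 March 2025, so daylight saving is not in effect and Norax Sector is at UTC−10:00.
16:45 local + 10h = 02:45 UTC (rolling into the next day, 3 April 2025).

02:45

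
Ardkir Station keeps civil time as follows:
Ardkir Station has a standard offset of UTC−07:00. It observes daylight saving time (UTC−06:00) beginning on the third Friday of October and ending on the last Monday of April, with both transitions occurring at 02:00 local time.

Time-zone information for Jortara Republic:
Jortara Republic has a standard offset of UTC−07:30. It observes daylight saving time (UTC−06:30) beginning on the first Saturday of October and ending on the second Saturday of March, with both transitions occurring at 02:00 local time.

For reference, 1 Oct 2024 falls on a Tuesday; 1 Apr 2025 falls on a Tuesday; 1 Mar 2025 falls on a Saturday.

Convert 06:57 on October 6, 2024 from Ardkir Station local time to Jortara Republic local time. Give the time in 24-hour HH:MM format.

07:27

1 October 2024 is a Tuesday, so the first Friday is October 4 and the third is October 18.
1 April 2025 is a Tuesday, so Mondays fall on 7, 14, 21, 28; the last is April 28.
October 6, 2024 does not fall between 18 October 2024 and 28 April 2025, so daylight saving is not in effect and Ardkir Station is at UTC−07:00.
06:57 Ardkir Station + 7h = 13:57 UTC.
1 October 2024 is a Tuesday, so the first Saturday is October 5.
1 March 2025 is a Saturday, so the first Saturday is March 1 and the second is March 8.
At the standard offset (UTC−07:30), 13:57 UTC − 7h30m = 06:27 Jortara Republic standard time.
The standard-time date in Jortara Republic, October 6, 2024, lies within the daylight-saving period (5 October 2024 – 8 March 2025), so Jortara Republic is on daylight time, UTC−06:30.
13:57 UTC − 6h30m = 07:27 Jortara Republic.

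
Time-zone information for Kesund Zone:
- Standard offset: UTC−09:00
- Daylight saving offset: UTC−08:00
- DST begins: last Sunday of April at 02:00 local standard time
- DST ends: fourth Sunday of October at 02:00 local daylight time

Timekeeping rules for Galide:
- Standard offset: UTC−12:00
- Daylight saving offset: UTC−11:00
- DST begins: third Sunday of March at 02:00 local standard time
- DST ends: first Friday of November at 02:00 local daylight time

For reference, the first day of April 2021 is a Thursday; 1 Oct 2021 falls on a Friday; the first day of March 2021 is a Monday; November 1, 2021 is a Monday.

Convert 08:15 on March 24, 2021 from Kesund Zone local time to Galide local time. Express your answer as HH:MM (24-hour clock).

06:15

1 April 2021 is a Thursday, so Sundays fall on 4, 11, 18, 25; the last is April 25.
1 October 2021 is a Friday, so the first Sunday is October 3 and the fourth is October 24.
March 24, 2021 does not fall between 25 April and 24 October, so daylight saving is not in effect and Kesund Zone is at UTC−09:00.
08:15 Kesund Zone + 9h = 17:15 UTC.
1 March 2021 is a Monday, so the first Sunday is March 7 and the third is March 21.
1 November 2021 is a Monday, so the first Friday is November 5.
At the standard offset (UTC−12:00), 17:15 UTC − 12h = 05:15 Galide standard time.
Daylight saving runs 21 March – 5 November; the standard-time date in Galide, March 24, 2021, is inside that window, so Galide is at UTC−11:00.
17:15 UTC − 11h = 06:15 Galide.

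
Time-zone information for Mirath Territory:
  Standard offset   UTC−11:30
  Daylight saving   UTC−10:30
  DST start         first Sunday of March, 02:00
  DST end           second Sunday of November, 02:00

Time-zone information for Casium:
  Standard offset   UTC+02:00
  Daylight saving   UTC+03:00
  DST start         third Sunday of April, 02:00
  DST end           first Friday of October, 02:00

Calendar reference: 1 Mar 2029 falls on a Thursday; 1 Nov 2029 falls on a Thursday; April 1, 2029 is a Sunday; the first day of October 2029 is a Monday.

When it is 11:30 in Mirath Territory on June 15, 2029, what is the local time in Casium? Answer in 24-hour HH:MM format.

01:00

1 March 2029 is a Thursday, so the first Sunday is March 4.
1 November 2029 is a Thursday, so the first Sunday is November 4 and the second is November 11.
June 15, 2029 lies within the daylight-saving period (4 March – 11 November), so Mirath Territory is on daylight time, UTC−10:30.
11:30 Mirath Territory + 10h30m = 22:00 UTC.
1 April 2029 is a Sunday, so the first Sunday is April 1 and the third is April 15.
1 October 2029 is a Monday, so the first Friday is October 5.
At the standard offset (UTC+02:00), 22:00 UTC + 2h = 00:00 Casium standard time (rolling into the next day, 16 June 2029).
The standard-time date in Casium, June 16, 2029, lies within the daylight-saving period (15 April – 5 October), so Casium is on daylight time, UTC+03:00.
22:00 UTC + 3h = 01:00 Casium (rolling into the next day, 16 June 2029).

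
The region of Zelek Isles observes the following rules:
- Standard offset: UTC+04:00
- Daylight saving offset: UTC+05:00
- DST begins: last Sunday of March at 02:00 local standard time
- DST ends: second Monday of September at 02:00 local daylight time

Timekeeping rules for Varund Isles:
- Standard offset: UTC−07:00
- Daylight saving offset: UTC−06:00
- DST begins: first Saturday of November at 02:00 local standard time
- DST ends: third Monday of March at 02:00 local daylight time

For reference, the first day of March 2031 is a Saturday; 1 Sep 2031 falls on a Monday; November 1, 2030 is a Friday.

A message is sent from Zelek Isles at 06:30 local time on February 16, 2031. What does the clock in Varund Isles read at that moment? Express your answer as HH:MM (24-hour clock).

20:30

1 March 2031 is a Saturday, so Sundays fall on 2, 9, 16, 23, 30; the last is March 30.
1 September 2031 is a Monday, so the first Monday is September 1 and the second is September 8.
February 16, 2031 does not fall between 30 March and 8 September, so daylight saving is not in effect and Zelek Isles is at UTC+04:00.
06:30 Zelek Isles − 4h = 02:30 UTC.
1 November 2030 is a Friday, so the first Saturday is November 2.
1 March 2031 is a Saturday, so the first Monday is March 3 and the third is March 17.
At the standard offset (UTC−07:00), 02:30 UTC − 7h = 19:30 Varund Isles standard time (rolling into the previous day, 15 February 2031).
The standard-time date in Varund Isles, February 15, 2031, lies within the daylight-saving period (2 November 2030 – 17 March 2031), so Varund Isles is on daylight time, UTC−06:00.
02:30 UTC − 6h = 20:30 Varund Isles (rolling into the previous day, 15 February 2031).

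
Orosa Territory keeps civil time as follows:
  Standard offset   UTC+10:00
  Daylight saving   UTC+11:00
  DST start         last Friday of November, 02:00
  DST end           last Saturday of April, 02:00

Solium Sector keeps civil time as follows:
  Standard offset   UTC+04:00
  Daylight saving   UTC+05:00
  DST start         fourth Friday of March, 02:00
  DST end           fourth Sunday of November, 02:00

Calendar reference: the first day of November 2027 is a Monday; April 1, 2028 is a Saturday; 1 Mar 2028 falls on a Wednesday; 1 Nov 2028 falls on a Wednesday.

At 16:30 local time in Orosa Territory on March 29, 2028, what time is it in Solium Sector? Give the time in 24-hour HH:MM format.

1 November 2027 is a Monday, so Fridays fall on 5, 12, 19, 26; the last is November 26.
1 April 2028 is a Saturday, so Saturdays fall on 1, 8, 15, 22, 29; the last is April 29.
March 29, 2028 falls between 26 November 2027 and 29 April 2028, so daylight saving is in effect and Orosa Territory is at UTC+11:00.
16:30 Orosa Territory − 11h = 05:30 UTC.
1 March 2028 is a Wednesday, so the first Friday is March 3 and the fourth is March 24.
1 November 2028 is a Wednesday, so the first Sunday is November 5 and the fourth is November 26.
At the standard offset (UTC+04:00), 05:30 UTC + 4h = 09:30 Solium Sector standard time.
The standard-time date in Solium Sector, March 29, 2028, falls between 24 March and 26 November, so daylight saving is in effect and Solium Sector is at UTC+05:00.
05:30 UTC + 5h = 10:30 Solium Sector.

10:30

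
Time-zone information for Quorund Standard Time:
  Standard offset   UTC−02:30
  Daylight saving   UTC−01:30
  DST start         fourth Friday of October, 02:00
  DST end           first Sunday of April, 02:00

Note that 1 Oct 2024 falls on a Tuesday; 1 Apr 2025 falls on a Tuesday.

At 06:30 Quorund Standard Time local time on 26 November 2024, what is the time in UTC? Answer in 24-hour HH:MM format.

08:00

1 October 2024 is a Tuesday, so the first Friday is October 4 and the fourth is October 25.
1 April 2025 is a Tuesday, so the first Sunday is April 6.
26 November 2024 lies within the daylight-saving period (25 October 2024 – 6 April 2025), so Quorund Standard Time is on daylight time, UTC−01:30.
06:30 local + 1h30m = 08:00 UTC.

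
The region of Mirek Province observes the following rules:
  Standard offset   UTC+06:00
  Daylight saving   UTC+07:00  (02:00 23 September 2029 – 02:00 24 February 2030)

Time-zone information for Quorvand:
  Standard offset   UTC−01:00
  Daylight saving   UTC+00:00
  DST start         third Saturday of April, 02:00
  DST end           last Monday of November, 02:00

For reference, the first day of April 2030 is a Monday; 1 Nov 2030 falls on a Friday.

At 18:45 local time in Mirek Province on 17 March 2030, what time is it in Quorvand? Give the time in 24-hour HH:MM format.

11:45

17 March 2030 does not fall between 23 September 2029 and 24 February 2030, so daylight saving is not in effect and Mirek Province is at UTC+06:00.
18:45 Mirek Province − 6h = 12:45 UTC.
1 April 2030 is a Monday, so the first Saturday is April 6 and the third is April 20.
1 November 2030 is a Friday, so Mondays fall on 4, 11, 18, 25; the last is November 25.
At the standard offset (UTC−01:00), 12:45 UTC − 1h = 11:45 Quorvand standard time.
The standard-time date in Quorvand, 17 March 2030, is outside the daylight-saving period (20 April – 25 November), so Quorvand is on standard time, UTC−01:00.
12:45 UTC − 1h = 11:45 Quorvand.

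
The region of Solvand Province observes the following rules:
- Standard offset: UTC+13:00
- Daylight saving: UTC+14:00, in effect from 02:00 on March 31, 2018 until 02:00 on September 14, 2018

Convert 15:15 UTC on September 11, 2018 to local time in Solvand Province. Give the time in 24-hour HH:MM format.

At the standard offset (UTC+13:00), 15:15 UTC + 13h = 04:15 Solvand Province standard time (rolling into the next day, 12 September 2018).
The standard-time date in Solvand Province, September 12, 2018, falls between 31 March and 14 September, so daylight saving is in effect and Solvand Province is at UTC+14:00.
15:15 UTC + 14h = 05:15 local (rolling into the next day, 12 September 2018).

05:15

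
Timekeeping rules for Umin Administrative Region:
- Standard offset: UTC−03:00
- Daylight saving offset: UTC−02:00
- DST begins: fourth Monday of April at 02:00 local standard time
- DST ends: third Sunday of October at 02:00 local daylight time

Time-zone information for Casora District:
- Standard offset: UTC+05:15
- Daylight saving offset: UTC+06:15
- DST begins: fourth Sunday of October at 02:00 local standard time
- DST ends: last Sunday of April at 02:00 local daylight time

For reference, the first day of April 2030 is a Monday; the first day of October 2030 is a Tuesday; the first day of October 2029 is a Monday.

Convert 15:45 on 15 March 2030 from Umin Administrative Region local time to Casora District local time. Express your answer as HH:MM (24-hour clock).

1 April 2030 is a Monday, so the first Monday is April 1 and the fourth is April 22.
1 October 2030 is a Tuesday, so the first Sunday is October 6 and the third is October 20.
15 March 2030 does not fall between 22 April and 20 October, so daylight saving is not in effect and Umin Administrative Region is at UTC−03:00.
15:45 Umin Administrative Region + 3h = 18:45 UTC.
1 October 2029 is a Monday, so the first Sunday is October 7 and the fourth is October 28.
1 April 2030 is a Monday, so Sundays fall on 7, 14, 21, 28; the last is April 28.
At the standard offset (UTC+05:15), 18:45 UTC + 5h15m = 00:00 Casora District standard time (rolling into the next day, 16 March 2030).
Daylight saving runs 28 October 2029 – 28 April 2030; the standard-time date in Casora District, 16 March 2030, is inside that window, so Casora District is at UTC+06:15.
18:45 UTC + 6h15m = 01:00 Casora District (rolling into the next day, 16 March 2030).

01:00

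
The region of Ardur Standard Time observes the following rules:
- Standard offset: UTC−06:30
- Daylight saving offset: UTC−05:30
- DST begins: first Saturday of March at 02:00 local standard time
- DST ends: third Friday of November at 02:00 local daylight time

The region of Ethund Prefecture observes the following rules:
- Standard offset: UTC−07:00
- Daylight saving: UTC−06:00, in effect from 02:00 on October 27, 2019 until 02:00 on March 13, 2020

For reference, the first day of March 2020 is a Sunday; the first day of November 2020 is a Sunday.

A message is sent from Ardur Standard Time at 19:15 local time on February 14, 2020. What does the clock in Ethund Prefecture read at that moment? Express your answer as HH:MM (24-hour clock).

1 March 2020 is a Sunday, so the first Saturday is March 7.
1 November 2020 is a Sunday, so the first Friday is November 6 and the third is November 20.
February 14, 2020 does not fall between 7 March and 20 November, so daylight saving is not in effect and Ardur Standard Time is at UTC−06:30.
19:15 Ardur Standard Time + 6h30m = 01:45 UTC (rolling into the next day, 15 February 2020).
At the standard offset (UTC−07:00), 01:45 UTC − 7h = 18:45 Ethund Prefecture standard time (rolling into the previous day, 14 February 2020).
The standard-time date in Ethund Prefecture, February 14, 2020, falls between 27 October 2019 and 13 March 2020, so daylight saving is in effect and Ethund Prefecture is at UTC−06:00.
01:45 UTC − 6h = 19:45 Ethund Prefecture (rolling into the previous day, 14 February 2020).

19:45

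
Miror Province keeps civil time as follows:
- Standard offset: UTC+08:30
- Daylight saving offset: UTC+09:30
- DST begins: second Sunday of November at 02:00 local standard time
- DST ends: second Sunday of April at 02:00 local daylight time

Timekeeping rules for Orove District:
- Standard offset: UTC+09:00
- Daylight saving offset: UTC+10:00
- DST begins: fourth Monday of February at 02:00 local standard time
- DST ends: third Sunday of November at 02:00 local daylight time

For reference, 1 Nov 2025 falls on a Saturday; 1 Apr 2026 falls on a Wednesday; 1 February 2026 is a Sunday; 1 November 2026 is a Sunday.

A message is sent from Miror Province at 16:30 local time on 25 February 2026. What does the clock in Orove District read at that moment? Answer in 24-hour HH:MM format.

17:00

1 November 2025 is a Saturday, so the first Sunday is November 2 and the second is November 9.
1 April 2026 is a Wednesday, so the first Sunday is April 5 and the second is April 12.
25 February 2026 lies within the daylight-saving period (9 November 2025 – 12 April 2026), so Miror Province is on daylight time, UTC+09:30.
16:30 Miror Province − 9h30m = 07:00 UTC.
1 February 2026 is a Sunday, so the first Monday is February 2 and the fourth is February 23.
1 November 2026 is a Sunday, so the first Sunday is November 1 and the third is November 15.
At the standard offset (UTC+09:00), 07:00 UTC + 9h = 16:00 Orove District standard time.
The standard-time date in Orove District, 25 February 2026, lies within the daylight-saving period (23 February – 15 November), so Orove District is on daylight time, UTC+10:00.
07:00 UTC + 10h = 17:00 Orove District.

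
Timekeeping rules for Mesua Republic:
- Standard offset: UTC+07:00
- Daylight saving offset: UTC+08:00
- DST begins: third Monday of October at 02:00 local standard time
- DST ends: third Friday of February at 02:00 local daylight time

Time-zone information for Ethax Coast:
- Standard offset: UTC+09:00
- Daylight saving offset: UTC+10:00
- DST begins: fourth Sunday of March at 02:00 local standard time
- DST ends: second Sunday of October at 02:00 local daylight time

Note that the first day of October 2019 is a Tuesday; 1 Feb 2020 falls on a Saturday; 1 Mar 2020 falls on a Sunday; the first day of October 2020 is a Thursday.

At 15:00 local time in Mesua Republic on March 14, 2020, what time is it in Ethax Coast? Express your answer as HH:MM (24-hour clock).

17:00

1 October 2019 is a Tuesday, so the first Monday is October 7 and the third is October 21.
1 February 2020 is a Saturday, so the first Friday is February 7 and the third is February 21.
March 14, 2020 does not fall between 21 October 2019 and 21 February 2020, so daylight saving is not in effect and Mesua Republic is at UTC+07:00.
15:00 Mesua Republic − 7h = 08:00 UTC.
1 March 2020 is a Sunday, so the first Sunday is March 1 and the fourth is March 22.
1 October 2020 is a Thursday, so the first Sunday is October 4 and the second is October 11.
At the standard offset (UTC+09:00), 08:00 UTC + 9h = 17:00 Ethax Coast standard time.
Daylight saving runs 22 March – 11 October; the standard-time date in Ethax Coast, March 14, 2020, is outside that window, so Ethax Coast is on standard time at UTC+09:00.
08:00 UTC + 9h = 17:00 Ethax Coast.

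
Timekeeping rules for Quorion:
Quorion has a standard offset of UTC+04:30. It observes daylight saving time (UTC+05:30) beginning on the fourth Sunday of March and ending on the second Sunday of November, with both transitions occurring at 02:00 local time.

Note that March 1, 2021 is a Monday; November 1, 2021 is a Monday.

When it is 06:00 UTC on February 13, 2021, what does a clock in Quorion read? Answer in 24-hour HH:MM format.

10:30

1 March 2021 is a Monday, so the first Sunday is March 7 and the fourth is March 28.
1 November 2021 is a Monday, so the first Sunday is November 7 and the second is November 14.
At the standard offset (UTC+04:30), 06:00 UTC + 4h30m = 10:30 Quorion standard time.
Daylight saving runs 28 March – 14 November; the standard-time date in Quorion, February 13, 2021, is outside that window, so Quorion is on standard time at UTC+04:30.
06:00 UTC + 4h30m = 10:30 local.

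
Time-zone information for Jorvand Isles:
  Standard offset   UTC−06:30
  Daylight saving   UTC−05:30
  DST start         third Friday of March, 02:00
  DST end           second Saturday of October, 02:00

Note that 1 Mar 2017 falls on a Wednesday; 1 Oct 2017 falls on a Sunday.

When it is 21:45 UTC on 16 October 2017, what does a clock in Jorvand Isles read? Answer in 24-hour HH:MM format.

15:15

1 March 2017 is a Wednesday, so the first Friday is March 3 and the third is March 17.
1 October 2017 is a Sunday, so the first Saturday is October 7 and the second is October 14.
At the standard offset (UTC−06:30), 21:45 UTC − 6h30m = 15:15 Jorvand Isles standard time.
Daylight saving runs 17 March – 14 October; the standard-time date in Jorvand Isles, 16 October 2017, is outside that window, so Jorvand Isles is on standard time at UTC−06:30.
21:45 UTC − 6h30m = 15:15 local.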